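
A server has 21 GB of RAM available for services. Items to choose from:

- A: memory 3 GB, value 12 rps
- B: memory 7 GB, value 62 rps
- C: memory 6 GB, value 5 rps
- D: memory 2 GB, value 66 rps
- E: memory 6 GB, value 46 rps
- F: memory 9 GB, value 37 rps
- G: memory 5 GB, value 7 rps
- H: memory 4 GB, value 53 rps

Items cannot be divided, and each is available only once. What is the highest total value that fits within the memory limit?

227 rps

This is a 0/1 knapsack; check combinations near the capacity.
- B+D+E+H: memory 7+2+6+4=19, value 62+66+46+53=227
- D+E+F+H: memory 2+6+9+4=21, value 66+46+37+53=202
- A+B+D+G+H: memory 3+7+2+5+4=21, value 12+62+66+7+53=200
- A+B+D+H: memory 3+7+2+4=16, value 12+62+66+53=193
- B+D+G+H: memory 7+2+5+4=18, value 62+66+7+53=188
Best: 227 rps.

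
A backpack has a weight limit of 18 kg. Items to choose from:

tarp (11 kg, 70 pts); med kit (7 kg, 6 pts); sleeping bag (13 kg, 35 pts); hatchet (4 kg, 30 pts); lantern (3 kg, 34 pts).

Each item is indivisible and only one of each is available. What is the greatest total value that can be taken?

134 pts

Check high-value combinations within 18 kg:
- tarp+hatchet+lantern: weight 11+4+3=18, value 70+30+34=134
- tarp+lantern: weight 11+3=14, value 70+34=104
- tarp+hatchet: weight 11+4=15, value 70+30=100
Best: 134 pts.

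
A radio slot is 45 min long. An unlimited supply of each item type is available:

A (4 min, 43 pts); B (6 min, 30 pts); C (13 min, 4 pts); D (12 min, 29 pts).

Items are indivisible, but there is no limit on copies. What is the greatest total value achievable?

473 pts

Best value-per-unit is A at 43/4, and filling with it alone uses duration 11×4=44. No mix of the others beats 11×43 = 473.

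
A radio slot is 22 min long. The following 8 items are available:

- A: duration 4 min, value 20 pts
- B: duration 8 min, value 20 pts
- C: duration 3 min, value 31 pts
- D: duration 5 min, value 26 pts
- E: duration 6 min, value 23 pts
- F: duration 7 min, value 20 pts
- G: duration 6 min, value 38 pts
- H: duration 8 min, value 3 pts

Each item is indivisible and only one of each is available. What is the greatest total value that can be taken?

Check high-value combinations within 22 min:
- C+D+E+G: duration 3+5+6+6=20, value 31+26+23+38=118
- A+C+D+G: duration 4+3+5+6=18, value 20+31+26+38=115
- C+D+F+G: duration 3+5+7+6=21, value 31+26+20+38=115
- B+C+D+G: duration 8+3+5+6=22, value 20+31+26+38=115
- A+C+E+G: duration 4+3+6+6=19, value 20+31+23+38=112
Best: 118 pts.

118 pts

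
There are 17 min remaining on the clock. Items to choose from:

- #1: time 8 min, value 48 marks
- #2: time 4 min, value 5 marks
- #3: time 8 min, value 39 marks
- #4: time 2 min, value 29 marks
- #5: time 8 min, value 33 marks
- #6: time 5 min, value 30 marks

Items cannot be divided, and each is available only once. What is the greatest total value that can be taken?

107 marks

Check high-value combinations within 17 min:
- #1+#4+#6: time 8+2+5=15, value 48+29+30=107
- #3+#4+#6: time 8+2+5=15, value 39+29+30=98
- #4+#5+#6: time 2+8+5=15, value 29+33+30=92
Best: 107 marks.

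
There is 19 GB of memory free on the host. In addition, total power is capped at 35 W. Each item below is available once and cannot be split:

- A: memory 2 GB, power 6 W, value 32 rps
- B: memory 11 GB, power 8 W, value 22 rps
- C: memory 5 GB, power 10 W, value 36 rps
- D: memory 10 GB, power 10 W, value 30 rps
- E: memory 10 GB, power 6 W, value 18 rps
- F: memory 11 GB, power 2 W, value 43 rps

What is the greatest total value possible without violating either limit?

Feasible sets respecting both limits:
- A+C+F: memory 18, power 18, value 111
- A+C+D: memory 17, power 26, value 98
- A+B+C: memory 18, power 24, value 90
- A+C+E: memory 17, power 22, value 86
Best: 111 rps.

111 rps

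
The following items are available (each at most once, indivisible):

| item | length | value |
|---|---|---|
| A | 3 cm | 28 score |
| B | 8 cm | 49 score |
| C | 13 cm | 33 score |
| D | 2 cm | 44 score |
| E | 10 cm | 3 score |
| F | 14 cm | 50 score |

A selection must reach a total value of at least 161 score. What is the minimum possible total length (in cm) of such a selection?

27

Subsets with value ≥ 161, sorted by total length:
- A+B+D+F: length 27, value 171
- B+C+D+F: length 37, value 176
- A+B+D+E+F: length 37, value 174
Minimum length: 27 cm.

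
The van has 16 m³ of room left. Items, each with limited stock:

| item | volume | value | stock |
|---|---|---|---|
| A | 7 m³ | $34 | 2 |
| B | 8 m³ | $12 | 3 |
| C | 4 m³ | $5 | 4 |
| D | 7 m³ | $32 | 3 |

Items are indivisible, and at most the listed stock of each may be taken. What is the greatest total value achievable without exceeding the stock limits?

$68

Best selections within volume 16 and stock limits:
- 2×A: volume 14, value 68
- 1×A + 1×D: volume 14, value 66
- 2×D: volume 14, value 64
Best: $68.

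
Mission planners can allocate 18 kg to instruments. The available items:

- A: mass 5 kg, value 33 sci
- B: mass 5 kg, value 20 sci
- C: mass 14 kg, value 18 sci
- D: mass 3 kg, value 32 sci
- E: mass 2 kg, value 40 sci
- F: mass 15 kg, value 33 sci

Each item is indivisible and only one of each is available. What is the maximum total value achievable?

Check high-value combinations within 18 kg:
- A+B+D+E: mass 5+5+3+2=15, value 33+20+32+40=125
- A+D+E: mass 5+3+2=10, value 33+32+40=105
- A+B+E: mass 5+5+2=12, value 33+20+40=93
Best: 125 sci.

125 sci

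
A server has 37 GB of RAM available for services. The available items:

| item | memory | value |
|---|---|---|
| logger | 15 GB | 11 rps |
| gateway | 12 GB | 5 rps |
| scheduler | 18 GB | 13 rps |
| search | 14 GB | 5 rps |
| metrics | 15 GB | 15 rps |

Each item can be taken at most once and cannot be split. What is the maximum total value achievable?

Check high-value combinations within 37 GB:
- scheduler+metrics: memory 18+15=33, value 13+15=28
- logger+metrics: memory 15+15=30, value 11+15=26
- logger+scheduler: memory 15+18=33, value 11+13=24
Best: 28 rps.

28 rps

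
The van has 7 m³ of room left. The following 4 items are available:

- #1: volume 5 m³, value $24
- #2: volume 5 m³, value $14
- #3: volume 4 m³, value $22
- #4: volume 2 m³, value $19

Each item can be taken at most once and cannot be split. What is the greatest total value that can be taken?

$43

Check high-value combinations within 7 m³:
- #1+#4: volume 5+2=7, value 24+19=43
- #3+#4: volume 4+2=6, value 22+19=41
- #2+#4: volume 5+2=7, value 14+19=33
Best: $43.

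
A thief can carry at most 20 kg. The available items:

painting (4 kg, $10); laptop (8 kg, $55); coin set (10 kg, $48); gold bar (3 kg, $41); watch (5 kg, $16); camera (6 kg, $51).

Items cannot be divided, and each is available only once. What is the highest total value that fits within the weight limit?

This is a 0/1 knapsack; check combinations near the capacity.
- laptop+gold bar+camera: weight 8+3+6=17, value 55+41+51=147
- coin set+gold bar+camera: weight 10+3+6=19, value 48+41+51=140
- laptop+watch+camera: weight 8+5+6=19, value 55+16+51=122
Best: $147.

$147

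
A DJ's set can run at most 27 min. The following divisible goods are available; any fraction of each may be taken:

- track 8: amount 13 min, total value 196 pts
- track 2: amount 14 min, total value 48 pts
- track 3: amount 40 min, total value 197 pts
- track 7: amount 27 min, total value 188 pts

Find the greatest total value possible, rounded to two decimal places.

Take in order of value per unit:
- track 8 (196/13 per unit): all 13 → value 196, running total 196.00
- track 7 (188/27 per unit): 14 of 27 → value 14×188/27 = 97.4815, running total 293.48
Total 293.48.

293.48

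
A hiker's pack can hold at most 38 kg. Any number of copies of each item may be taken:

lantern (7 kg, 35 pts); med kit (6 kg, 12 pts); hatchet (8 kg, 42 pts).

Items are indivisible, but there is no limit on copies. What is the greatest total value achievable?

Best value-per-unit is hatchet at 42/8; filling with it alone gives 4×42 = 168.
Optimal mix: 2×lantern + 3×hatchet → weight 38, value 196.

196 pts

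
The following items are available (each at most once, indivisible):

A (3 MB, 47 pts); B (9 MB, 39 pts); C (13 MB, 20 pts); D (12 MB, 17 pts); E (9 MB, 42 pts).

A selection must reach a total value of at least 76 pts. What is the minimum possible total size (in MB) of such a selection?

12

Subsets with value ≥ 76, sorted by total size:
- A+E: size 12, value 89
- A+B: size 12, value 86
Minimum size: 12 MB.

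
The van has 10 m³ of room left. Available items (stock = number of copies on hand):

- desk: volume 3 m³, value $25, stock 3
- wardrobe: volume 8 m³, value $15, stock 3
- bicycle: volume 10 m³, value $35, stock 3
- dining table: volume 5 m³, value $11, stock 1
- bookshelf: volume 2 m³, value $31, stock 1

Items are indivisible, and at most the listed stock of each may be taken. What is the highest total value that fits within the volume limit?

$81

Top feasible selections:
- 2×desk + 1×bookshelf: volume 8, value 81
- 3×desk: volume 9, value 75
- 1×desk + 1×dining table + 1×bookshelf: volume 10, value 67
Best: $81.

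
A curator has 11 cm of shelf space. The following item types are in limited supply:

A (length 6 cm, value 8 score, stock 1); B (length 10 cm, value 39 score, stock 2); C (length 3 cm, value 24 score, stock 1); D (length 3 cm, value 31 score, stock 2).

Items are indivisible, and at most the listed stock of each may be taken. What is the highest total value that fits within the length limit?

86 score

Best selections within length 11 and stock limits:
- 1×C + 2×D: length 9, value 86
- 2×D: length 6, value 62
Best: 86 score.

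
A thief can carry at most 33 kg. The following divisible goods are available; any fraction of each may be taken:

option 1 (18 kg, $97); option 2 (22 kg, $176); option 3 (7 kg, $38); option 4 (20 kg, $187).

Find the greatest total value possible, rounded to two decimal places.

Take in order of value per unit:
- option 4 (187/20 per unit): all 20 → value 187, running total 187.00
- option 2 (176/22 per unit): 13 of 22 → value 13×176/22 = 104.0000, running total 291.00
Total 291.00.

291.00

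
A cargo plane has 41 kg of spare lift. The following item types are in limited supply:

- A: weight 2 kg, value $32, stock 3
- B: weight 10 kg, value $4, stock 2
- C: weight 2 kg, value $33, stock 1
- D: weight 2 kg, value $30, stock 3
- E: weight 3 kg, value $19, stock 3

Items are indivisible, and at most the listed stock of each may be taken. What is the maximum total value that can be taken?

$280

Top feasible selections:
- 3×A + 1×B + 1×C + 3×D + 3×E: weight 33, value 280
- 3×A + 1×C + 3×D + 3×E: weight 23, value 276
- 3×A + 2×B + 1×C + 3×D + 2×E: weight 40, value 265
Best: $280.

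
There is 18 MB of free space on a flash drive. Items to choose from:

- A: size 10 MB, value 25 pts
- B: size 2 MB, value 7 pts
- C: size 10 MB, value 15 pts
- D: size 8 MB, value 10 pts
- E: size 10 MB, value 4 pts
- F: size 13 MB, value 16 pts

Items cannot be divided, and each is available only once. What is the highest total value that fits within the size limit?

This is a 0/1 knapsack; check combinations near the capacity.
- A+D: size 10+8=18, value 25+10=35
- A+B: size 10+2=12, value 25+7=32
- A: size 10, value 25
- C+D: size 10+8=18, value 15+10=25
Best: 35 pts.

35 pts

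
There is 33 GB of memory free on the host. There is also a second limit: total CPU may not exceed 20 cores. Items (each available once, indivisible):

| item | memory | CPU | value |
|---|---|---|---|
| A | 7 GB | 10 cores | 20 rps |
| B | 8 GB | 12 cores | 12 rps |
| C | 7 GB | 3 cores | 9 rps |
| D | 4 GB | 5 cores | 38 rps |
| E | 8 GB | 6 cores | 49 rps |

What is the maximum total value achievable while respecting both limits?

Feasible sets respecting both limits:
- C+D+E: memory 19, CPU 14, value 96
- D+E: memory 12, CPU 11, value 87
- A+C+E: memory 22, CPU 19, value 78
Best: 96 rps.

96 rps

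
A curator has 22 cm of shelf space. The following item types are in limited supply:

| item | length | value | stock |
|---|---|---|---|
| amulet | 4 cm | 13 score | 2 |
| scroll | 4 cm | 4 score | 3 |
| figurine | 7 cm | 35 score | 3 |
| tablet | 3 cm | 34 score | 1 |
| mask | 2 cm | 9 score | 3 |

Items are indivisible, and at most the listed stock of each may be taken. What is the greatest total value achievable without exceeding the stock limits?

Top feasible selections:
- 2×figurine + 1×tablet + 2×mask: length 21, value 122
- 1×amulet + 2×figurine + 1×tablet: length 21, value 117
- 2×figurine + 1×tablet + 1×mask: length 19, value 113
Best: 122 score.

122 score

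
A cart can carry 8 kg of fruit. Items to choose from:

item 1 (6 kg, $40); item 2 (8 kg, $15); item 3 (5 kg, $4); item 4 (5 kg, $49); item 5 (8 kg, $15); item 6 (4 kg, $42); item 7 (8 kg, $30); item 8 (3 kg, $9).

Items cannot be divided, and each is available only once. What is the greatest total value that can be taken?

$58

Check high-value combinations within 8 kg:
- item 4+item 8: weight 5+3=8, value 49+9=58
- item 6+item 8: weight 4+3=7, value 42+9=51
- item 4: weight 5, value 49
- item 6: weight 4, value 42
- item 1: weight 6, value 40
Best: $58.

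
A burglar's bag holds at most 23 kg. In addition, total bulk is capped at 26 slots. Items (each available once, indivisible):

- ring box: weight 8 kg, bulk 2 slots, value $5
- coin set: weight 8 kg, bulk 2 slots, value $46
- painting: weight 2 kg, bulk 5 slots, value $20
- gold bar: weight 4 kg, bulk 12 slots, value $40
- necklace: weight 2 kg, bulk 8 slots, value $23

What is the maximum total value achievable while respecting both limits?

Feasible sets respecting both limits:
- ring box+coin set+gold bar+necklace: weight 22, bulk 24, value 114
- ring box+coin set+painting+gold bar: weight 22, bulk 21, value 111
- coin set+gold bar+necklace: weight 14, bulk 22, value 109
- coin set+painting+gold bar: weight 14, bulk 19, value 106
Best: $114.

$114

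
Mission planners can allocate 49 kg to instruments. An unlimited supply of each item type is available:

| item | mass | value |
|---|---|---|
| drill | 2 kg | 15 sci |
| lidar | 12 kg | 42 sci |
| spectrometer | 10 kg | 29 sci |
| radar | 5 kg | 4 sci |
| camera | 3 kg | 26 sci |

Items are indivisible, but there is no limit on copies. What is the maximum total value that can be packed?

420 sci

Best value-per-unit is camera at 26/3; filling with it alone gives 16×26 = 416.
Optimal mix: 2×drill + 15×camera → mass 49, value 420.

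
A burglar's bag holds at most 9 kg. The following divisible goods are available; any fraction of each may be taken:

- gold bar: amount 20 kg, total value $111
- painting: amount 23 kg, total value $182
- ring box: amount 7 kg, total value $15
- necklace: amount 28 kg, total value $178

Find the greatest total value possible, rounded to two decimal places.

Take in order of value per unit:
- painting (182/23 per unit): 9 of 23 → value 9×182/23 = 71.2174, running total 71.22
Total 71.22.

71.22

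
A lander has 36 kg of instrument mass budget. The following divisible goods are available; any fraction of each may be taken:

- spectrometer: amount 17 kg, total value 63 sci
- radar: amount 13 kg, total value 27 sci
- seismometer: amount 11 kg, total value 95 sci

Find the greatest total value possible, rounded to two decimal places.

174.62

Take in order of value per unit:
- seismometer (95/11 per unit): all 11 → value 95, running total 95.00
- spectrometer (63/17 per unit): all 17 → value 63, running total 158.00
- radar (27/13 per unit): 8 of 13 → value 8×27/13 = 16.6154, running total 174.62
Total 174.62.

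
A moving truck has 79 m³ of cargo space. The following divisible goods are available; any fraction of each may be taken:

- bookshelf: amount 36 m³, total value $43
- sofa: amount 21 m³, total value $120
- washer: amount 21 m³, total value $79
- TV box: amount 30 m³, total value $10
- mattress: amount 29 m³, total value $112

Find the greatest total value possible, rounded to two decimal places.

320.56

Take in order of value per unit:
- sofa (120/21 per unit): all 21 → value 120, running total 120.00
- mattress (112/29 per unit): all 29 → value 112, running total 232.00
- washer (79/21 per unit): all 21 → value 79, running total 311.00
- bookshelf (43/36 per unit): 8 of 36 → value 8×43/36 = 9.5556, running total 320.56
Total 320.56.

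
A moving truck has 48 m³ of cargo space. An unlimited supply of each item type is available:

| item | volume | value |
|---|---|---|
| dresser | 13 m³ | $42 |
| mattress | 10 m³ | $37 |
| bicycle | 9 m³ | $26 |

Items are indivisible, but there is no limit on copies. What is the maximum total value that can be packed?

Best value-per-unit is mattress at 37/10; filling with it alone gives 4×37 = 148.
Optimal mix: 3×mattress + 2×bicycle → volume 48, value 163.

$163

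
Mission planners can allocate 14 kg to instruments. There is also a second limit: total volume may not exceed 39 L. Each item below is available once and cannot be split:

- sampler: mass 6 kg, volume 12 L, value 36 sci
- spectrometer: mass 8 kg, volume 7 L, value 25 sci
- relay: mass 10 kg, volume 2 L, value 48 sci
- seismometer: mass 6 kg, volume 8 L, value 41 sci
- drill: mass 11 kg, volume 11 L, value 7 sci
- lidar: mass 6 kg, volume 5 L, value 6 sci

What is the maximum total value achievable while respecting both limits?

Feasible sets respecting both limits:
- sampler+seismometer: mass 12, volume 20, value 77
- spectrometer+seismometer: mass 14, volume 15, value 66
- sampler+spectrometer: mass 14, volume 19, value 61
Best: 77 sci.

77 sci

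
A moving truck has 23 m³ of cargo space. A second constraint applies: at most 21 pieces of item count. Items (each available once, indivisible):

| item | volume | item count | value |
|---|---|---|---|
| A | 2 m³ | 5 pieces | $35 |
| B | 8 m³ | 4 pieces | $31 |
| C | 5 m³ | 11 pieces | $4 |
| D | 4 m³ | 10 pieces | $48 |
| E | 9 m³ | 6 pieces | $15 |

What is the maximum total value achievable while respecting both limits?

Feasible sets respecting both limits:
- A+B+D: volume 14, item count 19, value 114
- A+D+E: volume 15, item count 21, value 98
- B+D+E: volume 21, item count 20, value 94
- A+D: volume 6, item count 15, value 83
Best: $114.

$114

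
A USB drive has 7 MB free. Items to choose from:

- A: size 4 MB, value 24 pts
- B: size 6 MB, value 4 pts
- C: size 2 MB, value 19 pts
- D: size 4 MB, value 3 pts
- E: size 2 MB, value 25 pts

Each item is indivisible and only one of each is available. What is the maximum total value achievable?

Check high-value combinations within 7 MB:
- A+E: size 4+2=6, value 24+25=49
- C+E: size 2+2=4, value 19+25=44
- A+C: size 4+2=6, value 24+19=43
- D+E: size 4+2=6, value 3+25=28
- E: size 2, value 25
Best: 49 pts.

49 pts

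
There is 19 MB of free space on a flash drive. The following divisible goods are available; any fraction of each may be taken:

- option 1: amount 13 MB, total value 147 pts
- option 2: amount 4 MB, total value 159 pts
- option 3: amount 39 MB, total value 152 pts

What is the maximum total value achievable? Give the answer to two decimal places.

Take in order of value per unit:
- option 2 (159/4 per unit): all 4 → value 159, running total 159.00
- option 1 (147/13 per unit): all 13 → value 147, running total 306.00
- option 3 (152/39 per unit): 2 of 39 → value 2×152/39 = 7.7949, running total 313.79
Total 313.79.

313.79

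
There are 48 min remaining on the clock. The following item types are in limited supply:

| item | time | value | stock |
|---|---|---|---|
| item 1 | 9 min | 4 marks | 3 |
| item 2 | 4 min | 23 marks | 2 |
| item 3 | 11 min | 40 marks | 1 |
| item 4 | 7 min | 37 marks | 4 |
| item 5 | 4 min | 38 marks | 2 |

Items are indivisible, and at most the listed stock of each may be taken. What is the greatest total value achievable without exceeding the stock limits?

Best selections within time 48 and stock limits:
- 2×item 2 + 1×item 3 + 3×item 4 + 2×item 5: time 48, value 273
- 2×item 2 + 4×item 4 + 2×item 5: time 44, value 270
Best: 273 marks.

273 marks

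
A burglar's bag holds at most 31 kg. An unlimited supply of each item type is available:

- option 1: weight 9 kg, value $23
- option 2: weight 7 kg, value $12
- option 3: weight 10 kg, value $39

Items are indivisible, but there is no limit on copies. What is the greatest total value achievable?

$117

Best value-per-unit is option 3 at 39/10, and filling with it alone uses weight 3×10=30. No mix of the others beats 3×39 = 117.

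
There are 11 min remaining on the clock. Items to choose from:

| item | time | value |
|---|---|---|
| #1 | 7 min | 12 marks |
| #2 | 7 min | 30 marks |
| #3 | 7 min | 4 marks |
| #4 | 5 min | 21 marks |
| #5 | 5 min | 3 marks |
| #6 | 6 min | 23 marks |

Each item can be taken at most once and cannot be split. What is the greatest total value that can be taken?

44 marks

Check high-value combinations within 11 min:
- #4+#6: time 5+6=11, value 21+23=44
- #2: time 7, value 30
- #5+#6: time 5+6=11, value 3+23=26
- #4+#5: time 5+5=10, value 21+3=24
Best: 44 marks.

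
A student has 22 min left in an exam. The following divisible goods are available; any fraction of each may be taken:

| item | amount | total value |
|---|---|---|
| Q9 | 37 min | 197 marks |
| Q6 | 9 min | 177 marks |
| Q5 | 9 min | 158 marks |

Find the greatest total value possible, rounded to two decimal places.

Take in order of value per unit:
- Q6 (177/9 per unit): all 9 → value 177, running total 177.00
- Q5 (158/9 per unit): all 9 → value 158, running total 335.00
- Q9 (197/37 per unit): 4 of 37 → value 4×197/37 = 21.2973, running total 356.30
Total 356.30.

356.30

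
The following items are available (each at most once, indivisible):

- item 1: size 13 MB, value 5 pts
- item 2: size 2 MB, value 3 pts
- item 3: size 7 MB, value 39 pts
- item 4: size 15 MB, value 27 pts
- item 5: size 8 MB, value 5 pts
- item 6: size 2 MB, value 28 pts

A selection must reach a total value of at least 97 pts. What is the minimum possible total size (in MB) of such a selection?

26

Subsets with value ≥ 97, sorted by total size:
- item 2+item 3+item 4+item 6: size 26, value 97
- item 3+item 4+item 5+item 6: size 32, value 99
- item 2+item 3+item 4+item 5+item 6: size 34, value 102
- item 1+item 3+item 4+item 6: size 37, value 99
Minimum size: 26 MB.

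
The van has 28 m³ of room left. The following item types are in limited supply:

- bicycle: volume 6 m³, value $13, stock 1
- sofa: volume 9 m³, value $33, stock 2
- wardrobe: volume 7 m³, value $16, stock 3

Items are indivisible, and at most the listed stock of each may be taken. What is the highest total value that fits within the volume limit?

Best selections within volume 28 and stock limits:
- 2×sofa + 1×wardrobe: volume 25, value 82
- 1×bicycle + 2×sofa: volume 24, value 79
- 2×sofa: volume 18, value 66
Best: $82.

$82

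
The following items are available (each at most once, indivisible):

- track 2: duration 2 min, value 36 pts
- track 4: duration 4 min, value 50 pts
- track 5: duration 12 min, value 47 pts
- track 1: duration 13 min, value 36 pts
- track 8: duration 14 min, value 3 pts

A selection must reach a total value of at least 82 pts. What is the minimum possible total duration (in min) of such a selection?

Subsets with value ≥ 82, sorted by total duration:
- track 2+track 4: duration 6, value 86
- track 2+track 5: duration 14, value 83
- track 4+track 5: duration 16, value 97
- track 4+track 1: duration 17, value 86
Minimum duration: 6 min.

6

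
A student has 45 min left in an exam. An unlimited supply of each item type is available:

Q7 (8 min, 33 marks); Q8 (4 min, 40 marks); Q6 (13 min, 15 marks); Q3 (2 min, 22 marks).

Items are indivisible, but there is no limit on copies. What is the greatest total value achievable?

484 marks

Best value-per-unit is Q3 at 22/2, and filling with it alone uses time 22×2=44. No mix of the others beats 22×22 = 484.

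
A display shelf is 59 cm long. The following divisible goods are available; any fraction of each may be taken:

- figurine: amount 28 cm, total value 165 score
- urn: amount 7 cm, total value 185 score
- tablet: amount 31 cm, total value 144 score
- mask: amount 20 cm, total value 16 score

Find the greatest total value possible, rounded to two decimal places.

Take in order of value per unit:
- urn (185/7 per unit): all 7 → value 185, running total 185.00
- figurine (165/28 per unit): all 28 → value 165, running total 350.00
- tablet (144/31 per unit): 24 of 31 → value 24×144/31 = 111.4839, running total 461.48
Total 461.48.

461.48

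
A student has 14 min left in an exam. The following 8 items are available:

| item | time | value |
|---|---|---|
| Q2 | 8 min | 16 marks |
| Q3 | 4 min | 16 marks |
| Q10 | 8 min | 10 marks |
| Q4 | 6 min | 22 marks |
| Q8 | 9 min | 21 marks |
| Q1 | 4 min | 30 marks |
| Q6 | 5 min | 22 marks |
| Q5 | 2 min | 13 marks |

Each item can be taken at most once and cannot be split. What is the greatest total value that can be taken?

Check high-value combinations within 14 min:
- Q3+Q1+Q6: time 4+4+5=13, value 16+30+22=68
- Q3+Q4+Q1: time 4+6+4=14, value 16+22+30=68
- Q1+Q6+Q5: time 4+5+2=11, value 30+22+13=65
- Q4+Q1+Q5: time 6+4+2=12, value 22+30+13=65
- Q3+Q1+Q5: time 4+4+2=10, value 16+30+13=59
Best: 68 marks.

68 marks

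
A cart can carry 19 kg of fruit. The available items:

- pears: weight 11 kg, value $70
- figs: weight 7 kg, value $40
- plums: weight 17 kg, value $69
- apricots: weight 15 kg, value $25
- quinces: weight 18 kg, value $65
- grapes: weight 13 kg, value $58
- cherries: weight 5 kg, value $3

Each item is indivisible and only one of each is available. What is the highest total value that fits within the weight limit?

Check high-value combinations within 19 kg:
- pears+figs: weight 11+7=18, value 70+40=110
- pears+cherries: weight 11+5=16, value 70+3=73
- pears: weight 11, value 70
Best: $110.

$110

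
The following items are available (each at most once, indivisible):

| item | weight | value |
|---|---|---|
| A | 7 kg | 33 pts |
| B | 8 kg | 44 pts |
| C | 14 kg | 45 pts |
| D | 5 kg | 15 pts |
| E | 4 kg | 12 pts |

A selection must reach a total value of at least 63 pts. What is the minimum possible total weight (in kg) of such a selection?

15

Subsets with value ≥ 63, sorted by total weight:
- A+B: weight 15, value 77
- B+D+E: weight 17, value 71
- A+B+E: weight 19, value 89
Minimum weight: 15 kg.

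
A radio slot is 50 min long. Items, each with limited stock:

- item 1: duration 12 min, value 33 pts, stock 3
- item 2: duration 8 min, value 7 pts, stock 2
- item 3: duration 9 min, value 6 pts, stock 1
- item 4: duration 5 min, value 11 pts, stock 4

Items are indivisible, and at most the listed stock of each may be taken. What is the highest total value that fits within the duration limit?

121 pts

Best selections within duration 50 and stock limits:
- 3×item 1 + 2×item 4: duration 46, value 121
- 3×item 1 + 1×item 2 + 1×item 4: duration 49, value 117
- 3×item 1 + 1×item 3 + 1×item 4: duration 50, value 116
- 3×item 1 + 1×item 4: duration 41, value 110
Best: 121 pts.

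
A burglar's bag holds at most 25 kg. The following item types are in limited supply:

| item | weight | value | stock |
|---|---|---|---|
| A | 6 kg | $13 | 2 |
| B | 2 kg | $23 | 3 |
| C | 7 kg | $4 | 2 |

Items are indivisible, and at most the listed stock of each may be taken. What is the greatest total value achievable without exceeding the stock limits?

$99

Top feasible selections:
- 2×A + 3×B + 1×C: weight 25, value 99
- 2×A + 3×B: weight 18, value 95
- 1×A + 3×B + 1×C: weight 19, value 86
- 1×A + 3×B: weight 12, value 82
Best: $99.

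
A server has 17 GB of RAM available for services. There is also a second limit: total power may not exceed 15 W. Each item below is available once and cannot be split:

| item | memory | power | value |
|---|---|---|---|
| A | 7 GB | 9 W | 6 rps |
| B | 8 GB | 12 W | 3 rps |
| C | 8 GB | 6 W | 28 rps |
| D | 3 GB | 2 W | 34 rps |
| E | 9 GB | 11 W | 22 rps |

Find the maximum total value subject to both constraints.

Feasible sets respecting both limits:
- C+D: memory 11, power 8, value 62
- D+E: memory 12, power 13, value 56
- A+D: memory 10, power 11, value 40
- B+D: memory 11, power 14, value 37
Best: 62 rps.

62 rps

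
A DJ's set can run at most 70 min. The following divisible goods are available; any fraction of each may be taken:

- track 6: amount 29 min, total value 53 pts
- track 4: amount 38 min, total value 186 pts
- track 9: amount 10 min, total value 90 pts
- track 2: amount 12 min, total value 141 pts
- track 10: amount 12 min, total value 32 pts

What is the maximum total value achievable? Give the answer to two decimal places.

443.67

Take in order of value per unit:
- track 2 (141/12 per unit): all 12 → value 141, running total 141.00
- track 9 (90/10 per unit): all 10 → value 90, running total 231.00
- track 4 (186/38 per unit): all 38 → value 186, running total 417.00
- track 10 (32/12 per unit): 10 of 12 → value 10×32/12 = 26.6667, running total 443.67
Total 443.67.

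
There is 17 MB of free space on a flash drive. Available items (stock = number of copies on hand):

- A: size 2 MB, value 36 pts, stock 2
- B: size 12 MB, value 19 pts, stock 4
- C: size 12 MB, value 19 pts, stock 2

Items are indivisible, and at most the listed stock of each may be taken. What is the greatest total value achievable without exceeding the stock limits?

91 pts

Top feasible selections:
- 2×A + 1×C: size 16, value 91
- 2×A + 1×B: size 16, value 91
- 2×A: size 4, value 72
- 1×A + 1×C: size 14, value 55
Best: 91 pts.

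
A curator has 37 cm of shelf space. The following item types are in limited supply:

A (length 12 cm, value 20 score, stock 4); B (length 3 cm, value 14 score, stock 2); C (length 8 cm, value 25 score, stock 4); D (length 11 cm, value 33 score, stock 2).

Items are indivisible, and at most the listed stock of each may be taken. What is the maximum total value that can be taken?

Top feasible selections:
- 2×B + 1×C + 2×D: length 36, value 119
- 1×B + 4×C: length 35, value 114
- 2×B + 2×C + 1×D: length 33, value 111
- 3×C + 1×D: length 35, value 108
Best: 119 score.

119 score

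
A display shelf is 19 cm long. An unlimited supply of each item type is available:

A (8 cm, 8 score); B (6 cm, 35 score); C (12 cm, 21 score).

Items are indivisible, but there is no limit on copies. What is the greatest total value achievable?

105 score

Best value-per-unit is B at 35/6, and filling with it alone uses length 3×6=18. No mix of the others beats 3×35 = 105.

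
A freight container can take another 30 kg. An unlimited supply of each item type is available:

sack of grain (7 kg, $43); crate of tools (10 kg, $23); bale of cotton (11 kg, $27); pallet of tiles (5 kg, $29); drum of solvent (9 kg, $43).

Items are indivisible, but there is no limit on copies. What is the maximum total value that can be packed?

Best value-per-unit is sack of grain at 43/7; filling with it alone gives 4×43 = 172.
Optimal mix: 6×pallet of tiles → weight 30, value 174.

$174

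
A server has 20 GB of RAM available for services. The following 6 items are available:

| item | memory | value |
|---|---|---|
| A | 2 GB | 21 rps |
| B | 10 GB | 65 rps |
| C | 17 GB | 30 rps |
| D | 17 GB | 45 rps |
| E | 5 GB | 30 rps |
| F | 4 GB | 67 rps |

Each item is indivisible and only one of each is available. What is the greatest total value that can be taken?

162 rps

Check high-value combinations within 20 GB:
- B+E+F: memory 10+5+4=19, value 65+30+67=162
- A+B+F: memory 2+10+4=16, value 21+65+67=153
- B+F: memory 10+4=14, value 65+67=132
- A+E+F: memory 2+5+4=11, value 21+30+67=118
Best: 162 rps.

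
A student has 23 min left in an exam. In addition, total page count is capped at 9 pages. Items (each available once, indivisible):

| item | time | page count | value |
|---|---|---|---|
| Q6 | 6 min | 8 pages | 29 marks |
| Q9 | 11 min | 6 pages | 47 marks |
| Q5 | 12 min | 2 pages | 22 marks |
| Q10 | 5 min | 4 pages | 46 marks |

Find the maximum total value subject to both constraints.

69 marks

Feasible sets respecting both limits:
- Q9+Q5: time 23, page count 8, value 69
- Q5+Q10: time 17, page count 6, value 68
- Q9: time 11, page count 6, value 47
- Q10: time 5, page count 4, value 46
Best: 69 marks.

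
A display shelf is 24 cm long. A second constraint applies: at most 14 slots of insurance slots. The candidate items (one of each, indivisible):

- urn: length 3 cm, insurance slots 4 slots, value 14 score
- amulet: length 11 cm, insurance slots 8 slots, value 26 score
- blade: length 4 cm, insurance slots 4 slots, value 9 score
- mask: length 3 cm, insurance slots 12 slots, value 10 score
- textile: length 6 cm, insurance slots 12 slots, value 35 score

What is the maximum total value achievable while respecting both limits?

Feasible sets respecting both limits:
- urn+amulet: length 14, insurance slots 12, value 40
- amulet+blade: length 15, insurance slots 12, value 35
- textile: length 6, insurance slots 12, value 35
- amulet: length 11, insurance slots 8, value 26
Best: 40 score.

40 score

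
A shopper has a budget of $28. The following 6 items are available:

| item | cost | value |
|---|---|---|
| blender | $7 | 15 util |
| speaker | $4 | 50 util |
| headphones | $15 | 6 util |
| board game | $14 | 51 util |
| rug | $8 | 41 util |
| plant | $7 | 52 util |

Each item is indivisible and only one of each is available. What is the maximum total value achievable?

158 util

Check high-value combinations within $28:
- blender+speaker+rug+plant: cost 7+4+8+7=26, value 15+50+41+52=158
- speaker+board game+plant: cost 4+14+7=25, value 50+51+52=153
- speaker+rug+plant: cost 4+8+7=19, value 50+41+52=143
- speaker+board game+rug: cost 4+14+8=26, value 50+51+41=142
Best: 158 util.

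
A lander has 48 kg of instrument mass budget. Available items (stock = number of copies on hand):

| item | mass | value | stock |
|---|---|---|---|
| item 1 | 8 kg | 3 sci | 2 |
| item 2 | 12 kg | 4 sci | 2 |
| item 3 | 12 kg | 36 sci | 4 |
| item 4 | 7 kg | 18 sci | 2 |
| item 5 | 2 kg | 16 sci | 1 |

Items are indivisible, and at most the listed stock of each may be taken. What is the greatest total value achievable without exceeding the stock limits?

144 sci

Top feasible selections:
- 4×item 3: mass 48, value 144
- 3×item 3 + 1×item 4 + 1×item 5: mass 45, value 142
- 1×item 1 + 3×item 3 + 1×item 5: mass 46, value 127
- 1×item 1 + 2×item 3 + 2×item 4 + 1×item 5: mass 48, value 127
Best: 144 sci.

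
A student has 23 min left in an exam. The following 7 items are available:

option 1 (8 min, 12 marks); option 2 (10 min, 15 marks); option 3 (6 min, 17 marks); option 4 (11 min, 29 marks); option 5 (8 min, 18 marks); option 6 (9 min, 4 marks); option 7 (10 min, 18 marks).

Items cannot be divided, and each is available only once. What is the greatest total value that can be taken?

Check high-value combinations within 23 min:
- option 4+option 5: time 11+8=19, value 29+18=47
- option 4+option 7: time 11+10=21, value 29+18=47
- option 1+option 3+option 5: time 8+6+8=22, value 12+17+18=47
Best: 47 marks.

47 marks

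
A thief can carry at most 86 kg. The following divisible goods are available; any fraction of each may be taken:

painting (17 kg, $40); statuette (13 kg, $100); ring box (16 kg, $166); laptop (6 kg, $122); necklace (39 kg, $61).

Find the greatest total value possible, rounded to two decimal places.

Take in order of value per unit:
- laptop (122/6 per unit): all 6 → value 122, running total 122.00
- ring box (166/16 per unit): all 16 → value 166, running total 288.00
- statuette (100/13 per unit): all 13 → value 100, running total 388.00
- painting (40/17 per unit): all 17 → value 40, running total 428.00
- necklace (61/39 per unit): 34 of 39 → value 34×61/39 = 53.1795, running total 481.18
Total 481.18.

481.18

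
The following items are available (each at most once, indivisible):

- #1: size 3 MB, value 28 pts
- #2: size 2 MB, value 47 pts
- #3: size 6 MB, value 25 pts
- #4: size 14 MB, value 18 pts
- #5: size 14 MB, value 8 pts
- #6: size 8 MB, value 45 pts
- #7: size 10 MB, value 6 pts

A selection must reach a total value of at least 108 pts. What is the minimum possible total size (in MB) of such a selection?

13

Subsets with value ≥ 108, sorted by total size:
- #1+#2+#6: size 13, value 120
- #2+#3+#6: size 16, value 117
- #1+#2+#3+#6: size 19, value 145
- #1+#2+#6+#7: size 23, value 126
Minimum size: 13 MB.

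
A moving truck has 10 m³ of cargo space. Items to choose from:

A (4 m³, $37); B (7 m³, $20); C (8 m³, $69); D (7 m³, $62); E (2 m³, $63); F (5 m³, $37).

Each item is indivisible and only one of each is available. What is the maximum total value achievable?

$132

This is a 0/1 knapsack; check combinations near the capacity.
- C+E: volume 8+2=10, value 69+63=132
- D+E: volume 7+2=9, value 62+63=125
- A+E: volume 4+2=6, value 37+63=100
- E+F: volume 2+5=7, value 63+37=100
Best: $132.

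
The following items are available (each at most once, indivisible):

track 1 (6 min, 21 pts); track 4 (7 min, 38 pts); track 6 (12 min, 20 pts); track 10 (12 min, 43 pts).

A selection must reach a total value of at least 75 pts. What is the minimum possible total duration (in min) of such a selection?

Subsets with value ≥ 75, sorted by total duration:
- track 4+track 10: duration 19, value 81
- track 1+track 4+track 10: duration 25, value 102
- track 1+track 4+track 6: duration 25, value 79
- track 1+track 6+track 10: duration 30, value 84
Minimum duration: 19 min.

19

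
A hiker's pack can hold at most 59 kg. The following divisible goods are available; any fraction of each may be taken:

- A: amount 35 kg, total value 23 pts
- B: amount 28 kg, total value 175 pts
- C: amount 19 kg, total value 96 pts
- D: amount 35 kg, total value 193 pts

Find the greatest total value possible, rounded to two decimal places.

Take in order of value per unit:
- B (175/28 per unit): all 28 → value 175, running total 175.00
- D (193/35 per unit): 31 of 35 → value 31×193/35 = 170.9429, running total 345.94
Total 345.94.

345.94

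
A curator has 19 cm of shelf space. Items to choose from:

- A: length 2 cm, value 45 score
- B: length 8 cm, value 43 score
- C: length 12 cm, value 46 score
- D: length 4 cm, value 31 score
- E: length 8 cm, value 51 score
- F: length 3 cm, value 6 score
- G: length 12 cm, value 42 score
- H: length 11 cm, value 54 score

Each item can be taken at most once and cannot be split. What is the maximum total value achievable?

Check high-value combinations within 19 cm:
- A+B+E: length 2+8+8=18, value 45+43+51=139
- A+D+E+F: length 2+4+8+3=17, value 45+31+51+6=133
- A+D+H: length 2+4+11=17, value 45+31+54=130
- A+D+E: length 2+4+8=14, value 45+31+51=127
Best: 139 score.

139 score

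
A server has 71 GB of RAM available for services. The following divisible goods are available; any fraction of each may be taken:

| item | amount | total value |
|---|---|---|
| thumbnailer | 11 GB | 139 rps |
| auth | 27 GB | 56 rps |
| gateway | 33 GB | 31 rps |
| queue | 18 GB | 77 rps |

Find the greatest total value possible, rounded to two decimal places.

286.09

Take in order of value per unit:
- thumbnailer (139/11 per unit): all 11 → value 139, running total 139.00
- queue (77/18 per unit): all 18 → value 77, running total 216.00
- auth (56/27 per unit): all 27 → value 56, running total 272.00
- gateway (31/33 per unit): 15 of 33 → value 15×31/33 = 14.0909, running total 286.09
Total 286.09.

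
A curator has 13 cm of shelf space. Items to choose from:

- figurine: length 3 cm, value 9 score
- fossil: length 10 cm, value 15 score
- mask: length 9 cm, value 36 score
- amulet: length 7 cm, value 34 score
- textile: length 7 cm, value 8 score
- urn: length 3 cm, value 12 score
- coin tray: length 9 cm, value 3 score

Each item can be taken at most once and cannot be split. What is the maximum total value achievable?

Check high-value combinations within 13 cm:
- figurine+amulet+urn: length 3+7+3=13, value 9+34+12=55
- mask+urn: length 9+3=12, value 36+12=48
- amulet+urn: length 7+3=10, value 34+12=46
- figurine+mask: length 3+9=12, value 9+36=45
- figurine+amulet: length 3+7=10, value 9+34=43
Best: 55 score.

55 score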